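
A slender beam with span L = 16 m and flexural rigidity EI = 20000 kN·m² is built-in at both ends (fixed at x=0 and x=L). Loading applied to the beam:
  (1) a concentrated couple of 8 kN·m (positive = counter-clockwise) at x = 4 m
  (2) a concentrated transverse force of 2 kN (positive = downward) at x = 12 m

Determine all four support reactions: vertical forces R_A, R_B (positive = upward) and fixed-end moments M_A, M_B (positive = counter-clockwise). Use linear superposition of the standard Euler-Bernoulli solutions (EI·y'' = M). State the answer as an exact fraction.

R_A = 7/8 kN, M_A = 0 kN·m, R_B = 9/8 kN, M_B = -2 kN·m

Load 1 — applied couple M₀=8 kN·m at a=4 m (b=L-a=12):
  R_A = 6M₀ab/L³ = 6·8·4·12/16³ = 9/16 kN
  M_A = M₀b(2a-b)/L² = 8·12·(2·4-12)/16² = -3/2 kN·m
  R_B = -6M₀ab/L³ = -6·8·4·12/16³ = -9/16 kN
  M_B = M₀a(2b-a)/L² = 8·4·(2·12-4)/16² = 5/2 kN·m
Load 2 — point force P=2 kN at a=12 m (b=L-a=4):
  R_A = Pb²(3a+b)/L³ = 2·4²·(3·12+4)/16³ = 5/16 kN
  M_A = Pab²/L² = 2·12·4²/16² = 3/2 kN·m
  R_B = Pa²(a+3b)/L³ = 2·12²·(12+3·4)/16³ = 27/16 kN
  M_B = -Pa²b/L² = -2·12²·4/16² = -9/2 kN·m
Superposition: R_A = 7/8 kN, M_A = 0 kN·m, R_B = 9/8 kN, M_B = -2 kN·m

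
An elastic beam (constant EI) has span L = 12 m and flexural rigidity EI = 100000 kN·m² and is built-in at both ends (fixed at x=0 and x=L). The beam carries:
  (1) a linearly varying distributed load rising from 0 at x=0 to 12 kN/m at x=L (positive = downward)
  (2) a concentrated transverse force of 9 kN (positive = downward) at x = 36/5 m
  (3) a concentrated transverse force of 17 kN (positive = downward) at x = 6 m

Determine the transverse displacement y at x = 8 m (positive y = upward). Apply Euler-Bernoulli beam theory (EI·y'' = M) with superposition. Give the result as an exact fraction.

Load 1 — triangular load w₀=12 kN/m (0→w₀ over full span):
  y_1 = -w₀x²(L-x)²(x+2L)/(120LEI) = -12·8²·(12-8)²·(8+2·12)/(120·12·100000) = -128/46875 m
Load 2 — point force P=9 kN at a=36/5 m (b=L-a=24/5):
  y_2 = -Pa²(L-x)²(3bL-(3b+a)(L-x))/(6L³EI)  [x>a] = -9·(36/5)²·(12-8)²·(3·(24/5)·12-(3·(24/5)+(36/5))·(12-8))/(6·12³·100000) = -243/390625 m
Load 3 — point force P=17 kN at a=6 m (b=L-a=6):
  y_3 = -Pa²(L-x)²(3bL-(3b+a)(L-x))/(6L³EI)  [x>a] = -17·6²·(12-8)²·(3·6·12-(3·6+6)·(12-8))/(6·12³·100000) = -17/15000 m
Superposition: y = Σ y_i = -14019/3125000 m ≈ -0.004486 m

y(8) = -14019/3125000 m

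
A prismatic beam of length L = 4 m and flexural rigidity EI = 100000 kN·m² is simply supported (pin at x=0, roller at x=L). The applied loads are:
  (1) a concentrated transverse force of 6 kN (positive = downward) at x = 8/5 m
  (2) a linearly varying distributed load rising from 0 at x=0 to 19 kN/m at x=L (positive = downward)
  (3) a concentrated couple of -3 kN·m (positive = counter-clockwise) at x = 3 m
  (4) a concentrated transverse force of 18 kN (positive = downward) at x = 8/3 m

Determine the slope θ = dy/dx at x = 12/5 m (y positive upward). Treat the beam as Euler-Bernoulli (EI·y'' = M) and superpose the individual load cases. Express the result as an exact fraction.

Load 1 — point force P=6 kN at a=8/5 m (b=L-a=12/5):
  θ_1 = -Pa(2L²-6Lx+3x²+a²)/(6LEI)  [x>a] = -6·(8/5)·(2·4²-6·4·(12/5)+3·(12/5)²+(8/5)²)/(6·4·100000) = 9/390625 rad
Load 2 — triangular load w₀=19 kN/m (0→w₀ over full span):
  θ_2 = -w₀(7L⁴-30L²x²+15x⁴)/(360LEI) = -19·(7·4⁴-30·4²·(12/5)²+15·(12/5)⁴)/(360·4·100000) = 1102/17578125 rad
Load 3 — applied couple M₀=-3 kN·m at a=3 m (b=L-a=1):
  θ_3 = (M₀x²/(2L)+C₁)/EI  [x≤a] with C₁=M₀(3b²-L²)/(6L)=13/8 = ((-3)·(12/5)²/(2·4)+(13/8))/100000 = -107/20000000 rad
Load 4 — point force P=18 kN at a=8/3 m (b=L-a=4/3):
  θ_4 = -Pb(L²-b²-3x²)/(6LEI)  [x≤a] = -18·(4/3)·(4²-(4/3)²-3·(12/5)²)/(6·4·100000) = 43/1406250 rad
Superposition: θ = Σ θ_i = 166439/1500000000 rad ≈ 0.000111 rad

θ(12/5) = 166439/1500000000 rad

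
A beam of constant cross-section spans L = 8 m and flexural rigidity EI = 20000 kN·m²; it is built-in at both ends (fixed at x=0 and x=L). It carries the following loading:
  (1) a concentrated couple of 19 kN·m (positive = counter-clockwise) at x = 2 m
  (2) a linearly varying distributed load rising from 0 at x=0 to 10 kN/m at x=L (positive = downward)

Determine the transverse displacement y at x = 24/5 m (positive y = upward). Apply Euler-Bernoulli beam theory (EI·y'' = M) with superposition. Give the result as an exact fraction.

y(24/5) = -13793/7812500 m

Load 1 — applied couple M₀=19 kN·m at a=2 m (b=L-a=6):
  y_1 = (R_Ax³/6 - M_Ax²/2 - M₀(x-a)²/2)/EI  [x>a] with R_A=171/64, M_A=-57/16 = ((171/64)·(24/5)³/6 - (-57/16)·(24/5)²/2 - 19·((24/5)-2)²/2)/20000 = 247/312500 m
Load 2 — triangular load w₀=10 kN/m (0→w₀ over full span):
  y_2 = -w₀x²(L-x)²(x+2L)/(120LEI) = -10·(24/5)²·(8-(24/5))²·((24/5)+2·8)/(120·8·20000) = -4992/1953125 m
Superposition: y = Σ y_i = -13793/7812500 m ≈ -0.001766 m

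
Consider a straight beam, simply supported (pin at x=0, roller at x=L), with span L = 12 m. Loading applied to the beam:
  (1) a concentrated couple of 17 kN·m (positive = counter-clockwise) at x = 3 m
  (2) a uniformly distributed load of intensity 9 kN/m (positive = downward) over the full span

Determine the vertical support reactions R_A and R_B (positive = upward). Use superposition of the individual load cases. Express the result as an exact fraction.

R_A = 665/12 kN, R_B = 631/12 kN

Load 1 — applied couple M₀=17 kN·m at a=3 m (b=L-a=9):
  R_A = M₀/L = 17/12 kN
  R_B = -M₀/L = -17/12 kN
Load 2 — uniform load w=9 kN/m over full span:
  R_A = wL/2 = 9·12/2 = 54 kN
  R_B = wL/2 = 9·12/2 = 54 kN
Superposition: R_A = 665/12 kN, R_B = 631/12 kN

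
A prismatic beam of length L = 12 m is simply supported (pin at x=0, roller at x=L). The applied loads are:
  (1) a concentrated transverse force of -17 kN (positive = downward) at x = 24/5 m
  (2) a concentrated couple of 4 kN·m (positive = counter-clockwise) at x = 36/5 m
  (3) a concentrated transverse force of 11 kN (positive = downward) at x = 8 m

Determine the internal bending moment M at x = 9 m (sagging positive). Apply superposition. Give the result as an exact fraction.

Load 1 — point force P=-17 kN at a=24/5 m (b=L-a=36/5):
  M_1 = Pa(L-x)/L  [x>a] = (-17)·(24/5)·(12-9)/12 = -102/5 kN·m
Load 2 — applied couple M₀=4 kN·m at a=36/5 m (b=L-a=24/5):
  M_2 = M₀x/L - M₀  [x>a] = 4·9/12 - 4 = -1 kN·m
Load 3 — point force P=11 kN at a=8 m (b=L-a=4):
  M_3 = Pa(L-x)/L  [x>a] = 11·8·(12-9)/12 = 22 kN·m
Superposition: M = Σ M_i = 3/5 kN·m ≈ 0.600000 kN·m

M(9) = 3/5 kN·m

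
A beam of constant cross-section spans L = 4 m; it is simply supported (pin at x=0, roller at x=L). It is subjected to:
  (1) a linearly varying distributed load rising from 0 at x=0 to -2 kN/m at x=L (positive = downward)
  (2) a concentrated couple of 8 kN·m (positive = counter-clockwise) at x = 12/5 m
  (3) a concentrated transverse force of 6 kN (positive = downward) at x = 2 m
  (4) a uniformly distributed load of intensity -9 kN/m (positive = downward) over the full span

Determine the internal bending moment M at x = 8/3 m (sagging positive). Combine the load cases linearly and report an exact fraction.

Load 1 — triangular load w₀=-2 kN/m (0→w₀ over full span):
  M_1 = w₀Lx/6 - w₀x³/(6L) = (-2)·4·(8/3)/6 - (-2)·(8/3)³/(6·4) = -160/81 kN·m
Load 2 — applied couple M₀=8 kN·m at a=12/5 m (b=L-a=8/5):
  M_2 = M₀x/L - M₀  [x>a] = 8·(8/3)/4 - 8 = -8/3 kN·m
Load 3 — point force P=6 kN at a=2 m (b=L-a=2):
  M_3 = Pa(L-x)/L  [x>a] = 6·2·(4-(8/3))/4 = 4 kN·m
Load 4 — uniform load w=-9 kN/m over full span:
  M_4 = wx(L-x)/2 = (-9)·(8/3)·(4-(8/3))/2 = -16 kN·m
Superposition: M = Σ M_i = -1348/81 kN·m ≈ -16.641975 kN·m

M(8/3) = -1348/81 kN·m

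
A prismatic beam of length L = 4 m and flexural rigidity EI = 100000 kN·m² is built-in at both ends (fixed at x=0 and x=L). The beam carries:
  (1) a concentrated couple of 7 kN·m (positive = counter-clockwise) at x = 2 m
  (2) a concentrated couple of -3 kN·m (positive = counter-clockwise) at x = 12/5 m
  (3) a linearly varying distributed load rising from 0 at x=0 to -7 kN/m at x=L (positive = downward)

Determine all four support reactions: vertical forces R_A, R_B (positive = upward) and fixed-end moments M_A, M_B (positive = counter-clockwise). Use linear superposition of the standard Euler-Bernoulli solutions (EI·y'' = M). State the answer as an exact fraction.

R_A = -531/200 kN, M_A = -883/300 kN·m, R_B = -2269/200 kN, M_B = 699/100 kN·m

Load 1 — applied couple M₀=7 kN·m at a=2 m (b=L-a=2):
  R_A = 6M₀ab/L³ = 6·7·2·2/4³ = 21/8 kN
  M_A = M₀b(2a-b)/L² = 7·2·(2·2-2)/4² = 7/4 kN·m
  R_B = -6M₀ab/L³ = -6·7·2·2/4³ = -21/8 kN
  M_B = M₀a(2b-a)/L² = 7·2·(2·2-2)/4² = 7/4 kN·m
Load 2 — applied couple M₀=-3 kN·m at a=12/5 m (b=L-a=8/5):
  R_A = 6M₀ab/L³ = 6·(-3)·(12/5)·(8/5)/4³ = -27/25 kN
  M_A = M₀b(2a-b)/L² = (-3)·(8/5)·(2·(12/5)-(8/5))/4² = -24/25 kN·m
  R_B = -6M₀ab/L³ = -6·(-3)·(12/5)·(8/5)/4³ = 27/25 kN
  M_B = M₀a(2b-a)/L² = (-3)·(12/5)·(2·(8/5)-(12/5))/4² = -9/25 kN·m
Load 3 — triangular load w₀=-7 kN/m (0→w₀ over full span):
  R_A = 3w₀L/20 = 3·(-7)·4/20 = -21/5 kN
  M_A = w₀L²/30 = (-7)·4²/30 = -56/15 kN·m
  R_B = 7w₀L/20 = 7·(-7)·4/20 = -49/5 kN
  M_B = -w₀L²/20 = -(-7)·4²/20 = 28/5 kN·m
Superposition: R_A = -531/200 kN, M_A = -883/300 kN·m, R_B = -2269/200 kN, M_B = 699/100 kN·m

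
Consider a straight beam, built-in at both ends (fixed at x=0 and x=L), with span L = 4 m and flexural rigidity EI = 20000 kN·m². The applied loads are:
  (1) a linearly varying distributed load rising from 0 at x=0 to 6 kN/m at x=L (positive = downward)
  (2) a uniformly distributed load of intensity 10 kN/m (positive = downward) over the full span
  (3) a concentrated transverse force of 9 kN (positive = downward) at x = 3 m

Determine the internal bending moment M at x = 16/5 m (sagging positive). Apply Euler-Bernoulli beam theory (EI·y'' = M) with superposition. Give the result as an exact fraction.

Load 1 — triangular load w₀=6 kN/m (0→w₀ over full span):
  M_1 = 3w₀Lx/20 - w₀L²/30 - w₀x³/(6L) = 3·6·4·(16/5)/20 - 6·4²/30 - 6·(16/5)³/(6·4) = 16/125 kN·m
Load 2 — uniform load w=10 kN/m over full span:
  M_2 = wLx/2 - wL²/12 - wx²/2 = 10·4·(16/5)/2 - 10·4²/12 - 10·(16/5)²/2 = -8/15 kN·m
Load 3 — point force P=9 kN at a=3 m (b=L-a=1):
  M_3 = Pa²(a+3b)(L-x)/L³ - Pa²b/L²  [x>a] = 9·3²·(3+3·1)·(4-(16/5))/4³ - 9·3²·1/4² = 81/80 kN·m
Superposition: M = Σ M_i = 3643/6000 kN·m ≈ 0.607167 kN·m

M(16/5) = 3643/6000 kN·m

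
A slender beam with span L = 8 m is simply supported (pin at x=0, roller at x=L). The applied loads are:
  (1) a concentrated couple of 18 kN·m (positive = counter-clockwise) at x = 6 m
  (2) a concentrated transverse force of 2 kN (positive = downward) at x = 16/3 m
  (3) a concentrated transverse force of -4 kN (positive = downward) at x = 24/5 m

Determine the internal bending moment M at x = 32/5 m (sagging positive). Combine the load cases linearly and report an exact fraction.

M(32/5) = -398/75 kN·m

Load 1 — applied couple M₀=18 kN·m at a=6 m (b=L-a=2):
  M_1 = M₀x/L - M₀  [x>a] = 18·(32/5)/8 - 18 = -18/5 kN·m
Load 2 — point force P=2 kN at a=16/3 m (b=L-a=8/3):
  M_2 = Pa(L-x)/L  [x>a] = 2·(16/3)·(8-(32/5))/8 = 32/15 kN·m
Load 3 — point force P=-4 kN at a=24/5 m (b=L-a=16/5):
  M_3 = Pa(L-x)/L  [x>a] = (-4)·(24/5)·(8-(32/5))/8 = -96/25 kN·m
Superposition: M = Σ M_i = -398/75 kN·m ≈ -5.306667 kN·m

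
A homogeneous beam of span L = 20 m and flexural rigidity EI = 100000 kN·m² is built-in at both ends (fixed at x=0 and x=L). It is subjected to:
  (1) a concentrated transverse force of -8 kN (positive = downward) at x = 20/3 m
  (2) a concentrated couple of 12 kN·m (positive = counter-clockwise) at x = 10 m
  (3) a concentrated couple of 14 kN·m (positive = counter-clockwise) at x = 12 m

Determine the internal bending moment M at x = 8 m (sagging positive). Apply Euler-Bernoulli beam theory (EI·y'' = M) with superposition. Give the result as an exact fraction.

Load 1 — point force P=-8 kN at a=20/3 m (b=L-a=40/3):
  M_1 = Pa²(a+3b)(L-x)/L³ - Pa²b/L²  [x>a] = (-8)·(20/3)²·((20/3)+3·(40/3))·(20-8)/20³ - (-8)·(20/3)²·(40/3)/20² = -352/27 kN·m
Load 2 — applied couple M₀=12 kN·m at a=10 m (b=L-a=10):
  M_2 = R_Ax - M_A  [x≤a] with R_A=9/10, M_A=3 = (9/10)·8 - 3 = 21/5 kN·m
Load 3 — applied couple M₀=14 kN·m at a=12 m (b=L-a=8):
  M_3 = R_Ax - M_A  [x≤a] with R_A=126/125, M_A=112/25 = (126/125)·8 - (112/25) = 448/125 kN·m
Superposition: M = Σ M_i = -17729/3375 kN·m ≈ -5.253037 kN·m

M(8) = -17729/3375 kN·m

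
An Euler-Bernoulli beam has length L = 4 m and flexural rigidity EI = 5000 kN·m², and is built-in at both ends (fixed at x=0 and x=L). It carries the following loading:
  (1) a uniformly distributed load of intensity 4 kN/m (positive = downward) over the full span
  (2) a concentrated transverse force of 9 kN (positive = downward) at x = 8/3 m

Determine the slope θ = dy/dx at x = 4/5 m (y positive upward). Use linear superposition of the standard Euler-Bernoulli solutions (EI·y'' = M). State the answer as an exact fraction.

Load 1 — uniform load w=4 kN/m over full span:
  θ_1 = -wx(L-x)(L-2x)/(12EI) = -4·(4/5)·(4-(4/5))·(4-2·(4/5))/(12·5000) = -32/78125 rad
Load 2 — point force P=9 kN at a=8/3 m (b=L-a=4/3):
  θ_2 = -Pb²x(2aL-(3a+b)x)/(2L³EI)  [x≤a] = -9·(4/3)²·(4/5)·(2·(8/3)·4-(3·(8/3)+(4/3))·(4/5))/(2·4³·5000) = -13/46875 rad
Superposition: θ = Σ θ_i = -161/234375 rad ≈ -0.000687 rad

θ(4/5) = -161/234375 rad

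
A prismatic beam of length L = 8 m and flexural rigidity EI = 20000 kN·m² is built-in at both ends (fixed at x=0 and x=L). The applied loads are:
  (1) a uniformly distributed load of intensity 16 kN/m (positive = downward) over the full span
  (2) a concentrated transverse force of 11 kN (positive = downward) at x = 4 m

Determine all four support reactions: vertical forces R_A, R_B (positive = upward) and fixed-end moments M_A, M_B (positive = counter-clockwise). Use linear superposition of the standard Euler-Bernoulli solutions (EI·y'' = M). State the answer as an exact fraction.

R_A = 139/2 kN, M_A = 289/3 kN·m, R_B = 139/2 kN, M_B = -289/3 kN·m

Load 1 — uniform load w=16 kN/m over full span:
  R_A = wL/2 = 16·8/2 = 64 kN
  M_A = wL²/12 = 16·8²/12 = 256/3 kN·m
  R_B = wL/2 = 16·8/2 = 64 kN
  M_B = -wL²/12 = -16·8²/12 = -256/3 kN·m
Load 2 — point force P=11 kN at a=4 m (b=L-a=4):
  R_A = Pb²(3a+b)/L³ = 11·4²·(3·4+4)/8³ = 11/2 kN
  M_A = Pab²/L² = 11·4·4²/8² = 11 kN·m
  R_B = Pa²(a+3b)/L³ = 11·4²·(4+3·4)/8³ = 11/2 kN
  M_B = -Pa²b/L² = -11·4²·4/8² = -11 kN·m
Superposition: R_A = 139/2 kN, M_A = 289/3 kN·m, R_B = 139/2 kN, M_B = -289/3 kN·m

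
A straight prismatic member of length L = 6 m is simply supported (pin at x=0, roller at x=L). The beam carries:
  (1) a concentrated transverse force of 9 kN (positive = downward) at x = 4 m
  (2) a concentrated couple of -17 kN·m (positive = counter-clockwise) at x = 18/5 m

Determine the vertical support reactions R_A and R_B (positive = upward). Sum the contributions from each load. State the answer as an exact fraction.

R_A = 1/6 kN, R_B = 53/6 kN

Load 1 — point force P=9 kN at a=4 m (b=L-a=2):
  R_A = Pb/L = 9·2/6 = 3 kN
  R_B = Pa/L = 9·4/6 = 6 kN
Load 2 — applied couple M₀=-17 kN·m at a=18/5 m (b=L-a=12/5):
  R_A = M₀/L = (-17)/6 = -17/6 kN
  R_B = -M₀/L = -(-17)/6 = 17/6 kN
Superposition: R_A = 1/6 kN, R_B = 53/6 kN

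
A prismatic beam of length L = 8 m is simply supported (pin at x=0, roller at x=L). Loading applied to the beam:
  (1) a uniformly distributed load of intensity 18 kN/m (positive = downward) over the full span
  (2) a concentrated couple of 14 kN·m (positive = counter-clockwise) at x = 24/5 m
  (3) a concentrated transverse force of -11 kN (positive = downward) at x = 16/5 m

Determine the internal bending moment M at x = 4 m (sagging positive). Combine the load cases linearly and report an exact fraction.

M(4) = 667/5 kN·m

Load 1 — uniform load w=18 kN/m over full span:
  M_1 = wx(L-x)/2 = 18·4·(8-4)/2 = 144 kN·m
Load 2 — applied couple M₀=14 kN·m at a=24/5 m (b=L-a=16/5):
  M_2 = M₀x/L  [x≤a] = 14·4/8 = 7 kN·m
Load 3 — point force P=-11 kN at a=16/5 m (b=L-a=24/5):
  M_3 = Pa(L-x)/L  [x>a] = (-11)·(16/5)·(8-4)/8 = -88/5 kN·m
Superposition: M = Σ M_i = 667/5 kN·m ≈ 133.400000 kN·m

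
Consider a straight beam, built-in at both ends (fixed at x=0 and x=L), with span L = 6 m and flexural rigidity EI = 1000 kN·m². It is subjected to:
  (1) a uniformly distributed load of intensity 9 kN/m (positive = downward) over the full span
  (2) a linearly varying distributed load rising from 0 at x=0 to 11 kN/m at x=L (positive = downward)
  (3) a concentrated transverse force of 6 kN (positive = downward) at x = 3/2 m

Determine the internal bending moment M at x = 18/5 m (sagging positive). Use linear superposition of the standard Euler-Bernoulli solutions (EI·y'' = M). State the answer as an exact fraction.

M(18/5) = 41253/2000 kN·m

Load 1 — uniform load w=9 kN/m over full span:
  M_1 = wLx/2 - wL²/12 - wx²/2 = 9·6·(18/5)/2 - 9·6²/12 - 9·(18/5)²/2 = 297/25 kN·m
Load 2 — triangular load w₀=11 kN/m (0→w₀ over full span):
  M_2 = 3w₀Lx/20 - w₀L²/30 - w₀x³/(6L) = 3·11·6·(18/5)/20 - 11·6²/30 - 11·(18/5)³/(6·6) = 1023/125 kN·m
Load 3 — point force P=6 kN at a=3/2 m (b=L-a=9/2):
  M_3 = Pa²(a+3b)(L-x)/L³ - Pa²b/L²  [x>a] = 6·(3/2)²·((3/2)+3·(9/2))·(6-(18/5))/6³ - 6·(3/2)²·(9/2)/6² = 9/16 kN·m
Superposition: M = Σ M_i = 41253/2000 kN·m ≈ 20.626500 kN·m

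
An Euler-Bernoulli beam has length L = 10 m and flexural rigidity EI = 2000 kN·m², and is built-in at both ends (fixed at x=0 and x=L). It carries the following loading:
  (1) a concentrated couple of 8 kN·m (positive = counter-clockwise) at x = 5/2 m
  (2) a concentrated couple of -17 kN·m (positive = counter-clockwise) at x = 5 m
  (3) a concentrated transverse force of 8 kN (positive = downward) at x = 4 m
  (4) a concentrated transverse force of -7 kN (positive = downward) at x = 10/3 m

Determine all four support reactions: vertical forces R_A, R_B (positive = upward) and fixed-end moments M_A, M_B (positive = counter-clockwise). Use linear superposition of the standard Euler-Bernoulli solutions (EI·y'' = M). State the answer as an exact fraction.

Load 1 — applied couple M₀=8 kN·m at a=5/2 m (b=L-a=15/2):
  R_A = 6M₀ab/L³ = 6·8·(5/2)·(15/2)/10³ = 9/10 kN
  M_A = M₀b(2a-b)/L² = 8·(15/2)·(2·(5/2)-(15/2))/10² = -3/2 kN·m
  R_B = -6M₀ab/L³ = -6·8·(5/2)·(15/2)/10³ = -9/10 kN
  M_B = M₀a(2b-a)/L² = 8·(5/2)·(2·(15/2)-(5/2))/10² = 5/2 kN·m
Load 2 — applied couple M₀=-17 kN·m at a=5 m (b=L-a=5):
  R_A = 6M₀ab/L³ = 6·(-17)·5·5/10³ = -51/20 kN
  M_A = M₀b(2a-b)/L² = (-17)·5·(2·5-5)/10² = -17/4 kN·m
  R_B = -6M₀ab/L³ = -6·(-17)·5·5/10³ = 51/20 kN
  M_B = M₀a(2b-a)/L² = (-17)·5·(2·5-5)/10² = -17/4 kN·m
Load 3 — point force P=8 kN at a=4 m (b=L-a=6):
  R_A = Pb²(3a+b)/L³ = 8·6²·(3·4+6)/10³ = 648/125 kN
  M_A = Pab²/L² = 8·4·6²/10² = 288/25 kN·m
  R_B = Pa²(a+3b)/L³ = 8·4²·(4+3·6)/10³ = 352/125 kN
  M_B = -Pa²b/L² = -8·4²·6/10² = -192/25 kN·m
Load 4 — point force P=-7 kN at a=10/3 m (b=L-a=20/3):
  R_A = Pb²(3a+b)/L³ = (-7)·(20/3)²·(3·(10/3)+(20/3))/10³ = -140/27 kN
  M_A = Pab²/L² = (-7)·(10/3)·(20/3)²/10² = -280/27 kN·m
  R_B = Pa²(a+3b)/L³ = (-7)·(10/3)²·((10/3)+3·(20/3))/10³ = -49/27 kN
  M_B = -Pa²b/L² = -(-7)·(10/3)²·(20/3)/10² = 140/27 kN·m
Superposition: R_A = -22291/13500 kN, M_A = -12421/2700 kN·m, R_B = 35791/13500 kN, M_B = -11461/2700 kN·m

R_A = -22291/13500 kN, M_A = -12421/2700 kN·m, R_B = 35791/13500 kN, M_B = -11461/2700 kN·m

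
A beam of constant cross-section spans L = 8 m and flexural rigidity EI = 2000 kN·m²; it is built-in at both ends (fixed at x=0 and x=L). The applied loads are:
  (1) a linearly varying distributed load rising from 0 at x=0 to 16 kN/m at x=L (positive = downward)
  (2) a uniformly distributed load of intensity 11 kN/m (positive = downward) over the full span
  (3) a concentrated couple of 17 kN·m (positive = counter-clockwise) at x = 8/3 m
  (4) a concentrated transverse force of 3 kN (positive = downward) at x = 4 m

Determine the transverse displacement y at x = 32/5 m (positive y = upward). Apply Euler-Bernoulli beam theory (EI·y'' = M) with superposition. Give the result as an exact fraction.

Load 1 — triangular load w₀=16 kN/m (0→w₀ over full span):
  y_1 = -w₀x²(L-x)²(x+2L)/(120LEI) = -16·(32/5)²·(8-(32/5))²·((32/5)+2·8)/(120·8·2000) = -114688/5859375 m
Load 2 — uniform load w=11 kN/m over full span:
  y_2 = -wx²(L-x)²/(24EI) = -11·(32/5)²·(8-(32/5))²/(24·2000) = -5632/234375 m
Load 3 — applied couple M₀=17 kN·m at a=8/3 m (b=L-a=16/3):
  y_3 = (R_Ax³/6 - M_Ax²/2 - M₀(x-a)²/2)/EI  [x>a] with R_A=17/6, M_A=0 = ((17/6)·(32/5)³/6 - 0·(32/5)²/2 - 17·((32/5)-(8/3))²/2)/2000 = 374/140625 m
Load 4 — point force P=3 kN at a=4 m (b=L-a=4):
  y_4 = -Pa²(L-x)²(3bL-(3b+a)(L-x))/(6L³EI)  [x>a] = -3·4²·(8-(32/5))²·(3·4·8-(3·4+4)·(8-(32/5)))/(6·8³·2000) = -22/15625 m
Superposition: y = Σ y_i = -744464/17578125 m ≈ -0.042352 m

y(32/5) = -744464/17578125 m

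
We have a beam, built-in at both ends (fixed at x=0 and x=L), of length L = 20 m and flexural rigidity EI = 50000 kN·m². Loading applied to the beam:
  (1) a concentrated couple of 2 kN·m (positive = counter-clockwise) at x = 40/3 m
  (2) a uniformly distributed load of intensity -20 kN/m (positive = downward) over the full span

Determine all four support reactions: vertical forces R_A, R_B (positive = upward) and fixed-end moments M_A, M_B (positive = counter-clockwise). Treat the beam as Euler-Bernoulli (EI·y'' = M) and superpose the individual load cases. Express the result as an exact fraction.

Load 1 — applied couple M₀=2 kN·m at a=40/3 m (b=L-a=20/3):
  R_A = 6M₀ab/L³ = 6·2·(40/3)·(20/3)/20³ = 2/15 kN
  M_A = M₀b(2a-b)/L² = 2·(20/3)·(2·(40/3)-(20/3))/20² = 2/3 kN·m
  R_B = -6M₀ab/L³ = -6·2·(40/3)·(20/3)/20³ = -2/15 kN
  M_B = M₀a(2b-a)/L² = 2·(40/3)·(2·(20/3)-(40/3))/20² = 0 kN·m
Load 2 — uniform load w=-20 kN/m over full span:
  R_A = wL/2 = (-20)·20/2 = -200 kN
  M_A = wL²/12 = (-20)·20²/12 = -2000/3 kN·m
  R_B = wL/2 = (-20)·20/2 = -200 kN
  M_B = -wL²/12 = -(-20)·20²/12 = 2000/3 kN·m
Superposition: R_A = -2998/15 kN, M_A = -666 kN·m, R_B = -3002/15 kN, M_B = 2000/3 kN·m

R_A = -2998/15 kN, M_A = -666 kN·m, R_B = -3002/15 kN, M_B = 2000/3 kN·m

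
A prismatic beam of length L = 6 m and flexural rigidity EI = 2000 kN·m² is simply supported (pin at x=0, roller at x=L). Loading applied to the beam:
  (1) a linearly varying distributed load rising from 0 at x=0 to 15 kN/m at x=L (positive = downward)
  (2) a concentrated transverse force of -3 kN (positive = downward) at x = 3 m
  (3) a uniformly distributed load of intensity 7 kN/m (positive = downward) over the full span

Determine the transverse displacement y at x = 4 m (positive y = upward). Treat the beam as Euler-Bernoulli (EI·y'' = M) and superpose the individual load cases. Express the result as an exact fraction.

y(4) = -409/4000 m

Load 1 — triangular load w₀=15 kN/m (0→w₀ over full span):
  y_1 = -w₀x(7L⁴-10L²x²+3x⁴)/(360LEI) = -15·4·(7·6⁴-10·6²·4²+3·4⁴)/(360·6·2000) = -17/300 m
Load 2 — point force P=-3 kN at a=3 m (b=L-a=3):
  y_2 = -Pa(L-x)(2Lx-a²-x²)/(6LEI)  [x>a] = -(-3)·3·(6-4)·(2·6·4-3²-4²)/(6·6·2000) = 23/4000 m
Load 3 — uniform load w=7 kN/m over full span:
  y_3 = -wx(L³-2Lx²+x³)/(24EI) = -7·4·(6³-2·6·4²+4³)/(24·2000) = -77/1500 m
Superposition: y = Σ y_i = -409/4000 m ≈ -0.102250 m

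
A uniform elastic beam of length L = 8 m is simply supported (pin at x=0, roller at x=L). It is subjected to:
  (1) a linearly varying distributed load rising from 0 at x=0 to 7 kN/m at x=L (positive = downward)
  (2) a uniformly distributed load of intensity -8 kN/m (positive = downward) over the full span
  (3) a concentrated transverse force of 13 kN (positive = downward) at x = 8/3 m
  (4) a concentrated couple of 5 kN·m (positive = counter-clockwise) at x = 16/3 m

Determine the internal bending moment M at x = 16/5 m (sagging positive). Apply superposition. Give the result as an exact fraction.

M(16/5) = -1694/125 kN·m

Load 1 — triangular load w₀=7 kN/m (0→w₀ over full span):
  M_1 = w₀Lx/6 - w₀x³/(6L) = 7·8·(16/5)/6 - 7·(16/5)³/(6·8) = 3136/125 kN·m
Load 2 — uniform load w=-8 kN/m over full span:
  M_2 = wx(L-x)/2 = (-8)·(16/5)·(8-(16/5))/2 = -1536/25 kN·m
Load 3 — point force P=13 kN at a=8/3 m (b=L-a=16/3):
  M_3 = Pa(L-x)/L  [x>a] = 13·(8/3)·(8-(16/5))/8 = 104/5 kN·m
Load 4 — applied couple M₀=5 kN·m at a=16/3 m (b=L-a=8/3):
  M_4 = M₀x/L  [x≤a] = 5·(16/5)/8 = 2 kN·m
Superposition: M = Σ M_i = -1694/125 kN·m ≈ -13.552000 kN·m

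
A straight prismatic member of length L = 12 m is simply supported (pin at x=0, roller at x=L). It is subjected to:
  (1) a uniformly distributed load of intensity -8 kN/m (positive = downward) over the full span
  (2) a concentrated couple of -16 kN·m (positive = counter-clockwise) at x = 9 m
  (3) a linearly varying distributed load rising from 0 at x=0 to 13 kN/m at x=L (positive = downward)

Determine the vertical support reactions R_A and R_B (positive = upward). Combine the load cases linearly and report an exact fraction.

R_A = -70/3 kN, R_B = 16/3 kN

Load 1 — uniform load w=-8 kN/m over full span:
  R_A = wL/2 = (-8)·12/2 = -48 kN
  R_B = wL/2 = (-8)·12/2 = -48 kN
Load 2 — applied couple M₀=-16 kN·m at a=9 m (b=L-a=3):
  R_A = M₀/L = (-16)/12 = -4/3 kN
  R_B = -M₀/L = -(-16)/12 = 4/3 kN
Load 3 — triangular load w₀=13 kN/m (0→w₀ over full span):
  R_A = w₀L/6 = 13·12/6 = 26 kN
  R_B = w₀L/3 = 13·12/3 = 52 kN
Superposition: R_A = -70/3 kN, R_B = 16/3 kN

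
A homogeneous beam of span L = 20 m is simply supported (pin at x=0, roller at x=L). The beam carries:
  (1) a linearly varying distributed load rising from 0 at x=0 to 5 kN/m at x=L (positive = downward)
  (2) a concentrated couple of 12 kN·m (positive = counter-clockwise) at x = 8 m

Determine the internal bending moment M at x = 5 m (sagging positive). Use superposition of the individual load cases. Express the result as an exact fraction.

M(5) = 649/8 kN·m

Load 1 — triangular load w₀=5 kN/m (0→w₀ over full span):
  M_1 = w₀Lx/6 - w₀x³/(6L) = 5·20·5/6 - 5·5³/(6·20) = 625/8 kN·m
Load 2 — applied couple M₀=12 kN·m at a=8 m (b=L-a=12):
  M_2 = M₀x/L  [x≤a] = 12·5/20 = 3 kN·m
Superposition: M = Σ M_i = 649/8 kN·m ≈ 81.125000 kN·m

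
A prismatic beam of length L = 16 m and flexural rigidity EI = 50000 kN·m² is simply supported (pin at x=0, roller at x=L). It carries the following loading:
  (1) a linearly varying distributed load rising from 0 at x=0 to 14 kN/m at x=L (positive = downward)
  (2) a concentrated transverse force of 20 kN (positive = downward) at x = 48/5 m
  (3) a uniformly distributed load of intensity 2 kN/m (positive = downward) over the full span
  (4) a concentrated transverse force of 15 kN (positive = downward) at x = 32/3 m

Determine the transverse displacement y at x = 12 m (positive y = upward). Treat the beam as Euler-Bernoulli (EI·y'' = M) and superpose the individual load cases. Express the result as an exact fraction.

y(12) = -324121/2109375 m

Load 1 — triangular load w₀=14 kN/m (0→w₀ over full span):
  y_1 = -w₀x(7L⁴-10L²x²+3x⁴)/(360LEI) = -14·12·(7·16⁴-10·16²·12²+3·12⁴)/(360·16·50000) = -833/9375 m
Load 2 — point force P=20 kN at a=48/5 m (b=L-a=32/5):
  y_2 = -Pa(L-x)(2Lx-a²-x²)/(6LEI)  [x>a] = -20·(48/5)·(16-12)·(2·16·12-(48/5)²-12²)/(6·16·50000) = -1848/78125 m
Load 3 — uniform load w=2 kN/m over full span:
  y_3 = -wx(L³-2Lx²+x³)/(24EI) = -2·12·(16³-2·16·12²+12³)/(24·50000) = -76/3125 m
Load 4 — point force P=15 kN at a=32/3 m (b=L-a=16/3):
  y_4 = -Pa(L-x)(2Lx-a²-x²)/(6LEI)  [x>a] = -15·(32/3)·(16-12)·(2·16·12-(32/3)²-12²)/(6·16·50000) = -284/16875 m
Superposition: y = Σ y_i = -324121/2109375 m ≈ -0.153657 m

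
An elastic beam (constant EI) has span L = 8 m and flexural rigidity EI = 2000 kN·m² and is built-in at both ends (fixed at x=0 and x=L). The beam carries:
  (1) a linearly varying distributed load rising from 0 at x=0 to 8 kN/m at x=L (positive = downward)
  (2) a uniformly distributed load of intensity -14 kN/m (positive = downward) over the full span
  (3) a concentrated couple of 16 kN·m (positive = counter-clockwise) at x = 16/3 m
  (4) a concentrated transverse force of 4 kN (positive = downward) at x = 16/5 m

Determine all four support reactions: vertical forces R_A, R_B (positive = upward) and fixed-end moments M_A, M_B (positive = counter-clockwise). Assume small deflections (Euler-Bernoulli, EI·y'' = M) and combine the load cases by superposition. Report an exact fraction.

R_A = -15428/375 kN, M_A = -17872/375 kN·m, R_B = -13072/375 kN, M_B = 17248/375 kN·m

Load 1 — triangular load w₀=8 kN/m (0→w₀ over full span):
  R_A = 3w₀L/20 = 3·8·8/20 = 48/5 kN
  M_A = w₀L²/30 = 8·8²/30 = 256/15 kN·m
  R_B = 7w₀L/20 = 7·8·8/20 = 112/5 kN
  M_B = -w₀L²/20 = -8·8²/20 = -128/5 kN·m
Load 2 — uniform load w=-14 kN/m over full span:
  R_A = wL/2 = (-14)·8/2 = -56 kN
  M_A = wL²/12 = (-14)·8²/12 = -224/3 kN·m
  R_B = wL/2 = (-14)·8/2 = -56 kN
  M_B = -wL²/12 = -(-14)·8²/12 = 224/3 kN·m
Load 3 — applied couple M₀=16 kN·m at a=16/3 m (b=L-a=8/3):
  R_A = 6M₀ab/L³ = 6·16·(16/3)·(8/3)/8³ = 8/3 kN
  M_A = M₀b(2a-b)/L² = 16·(8/3)·(2·(16/3)-(8/3))/8² = 16/3 kN·m
  R_B = -6M₀ab/L³ = -6·16·(16/3)·(8/3)/8³ = -8/3 kN
  M_B = M₀a(2b-a)/L² = 16·(16/3)·(2·(8/3)-(16/3))/8² = 0 kN·m
Load 4 — point force P=4 kN at a=16/5 m (b=L-a=24/5):
  R_A = Pb²(3a+b)/L³ = 4·(24/5)²·(3·(16/5)+(24/5))/8³ = 324/125 kN
  M_A = Pab²/L² = 4·(16/5)·(24/5)²/8² = 576/125 kN·m
  R_B = Pa²(a+3b)/L³ = 4·(16/5)²·((16/5)+3·(24/5))/8³ = 176/125 kN
  M_B = -Pa²b/L² = -4·(16/5)²·(24/5)/8² = -384/125 kN·m
Superposition: R_A = -15428/375 kN, M_A = -17872/375 kN·m, R_B = -13072/375 kN, M_B = 17248/375 kN·m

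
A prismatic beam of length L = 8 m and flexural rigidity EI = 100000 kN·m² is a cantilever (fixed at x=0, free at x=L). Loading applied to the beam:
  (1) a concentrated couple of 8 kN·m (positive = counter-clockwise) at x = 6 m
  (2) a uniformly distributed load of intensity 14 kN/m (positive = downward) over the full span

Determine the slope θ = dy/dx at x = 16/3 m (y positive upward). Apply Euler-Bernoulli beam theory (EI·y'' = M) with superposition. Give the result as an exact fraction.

θ(16/3) = -2804/253125 rad

Load 1 — applied couple M₀=8 kN·m at a=6 m (b=L-a=2):
  θ_1 = M₀x/EI  [x≤a] = 8·(16/3)/100000 = 4/9375 rad
Load 2 — uniform load w=14 kN/m over full span:
  θ_2 = -wx(x²-3Lx+3L²)/(6EI) = -14·(16/3)·((16/3)²-3·8·(16/3)+3·8²)/(6·100000) = -2912/253125 rad
Superposition: θ = Σ θ_i = -2804/253125 rad ≈ -0.011078 rad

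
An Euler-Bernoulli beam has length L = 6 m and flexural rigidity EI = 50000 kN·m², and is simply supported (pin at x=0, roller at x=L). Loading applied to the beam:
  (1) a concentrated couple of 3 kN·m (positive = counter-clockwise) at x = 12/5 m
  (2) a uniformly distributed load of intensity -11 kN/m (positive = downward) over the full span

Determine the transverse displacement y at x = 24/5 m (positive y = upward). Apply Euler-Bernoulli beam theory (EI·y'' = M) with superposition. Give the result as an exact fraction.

y(24/5) = 4374/1953125 m

Load 1 — applied couple M₀=3 kN·m at a=12/5 m (b=L-a=18/5):
  y_1 = (M₀x³/(6L)-M₀(x-a)²/2+C₁x)/EI  [x>a] with C₁=M₀(3b²-L²)/(6L)=6/25 = (3·(24/5)³/(6·6)-3·((24/5)-(12/5))²/2+(6/25)·(24/5))/50000 = 27/781250 m
Load 2 — uniform load w=-11 kN/m over full span:
  y_2 = -wx(L³-2Lx²+x³)/(24EI) = -(-11)·(24/5)·(6³-2·6·(24/5)²+(24/5)³)/(24·50000) = 8613/3906250 m
Superposition: y = Σ y_i = 4374/1953125 m ≈ 0.002239 m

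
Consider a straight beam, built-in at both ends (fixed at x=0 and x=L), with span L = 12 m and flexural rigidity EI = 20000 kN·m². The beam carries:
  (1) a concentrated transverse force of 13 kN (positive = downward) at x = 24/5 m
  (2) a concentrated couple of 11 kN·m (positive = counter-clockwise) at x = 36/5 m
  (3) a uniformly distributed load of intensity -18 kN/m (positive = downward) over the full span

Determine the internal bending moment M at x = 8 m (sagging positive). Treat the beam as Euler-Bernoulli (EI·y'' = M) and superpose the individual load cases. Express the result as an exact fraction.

M(8) = -9079/125 kN·m

Load 1 — point force P=13 kN at a=24/5 m (b=L-a=36/5):
  M_1 = Pa²(a+3b)(L-x)/L³ - Pa²b/L²  [x>a] = 13·(24/5)²·((24/5)+3·(36/5))·(12-8)/12³ - 13·(24/5)²·(36/5)/12² = 416/125 kN·m
Load 2 — applied couple M₀=11 kN·m at a=36/5 m (b=L-a=24/5):
  M_2 = R_Ax - M_A - M₀  [x>a] with R_A=33/25, M_A=88/25 = (33/25)·8 - (88/25) - 11 = -99/25 kN·m
Load 3 — uniform load w=-18 kN/m over full span:
  M_3 = wLx/2 - wL²/12 - wx²/2 = (-18)·12·8/2 - (-18)·12²/12 - (-18)·8²/2 = -72 kN·m
Superposition: M = Σ M_i = -9079/125 kN·m ≈ -72.632000 kN·m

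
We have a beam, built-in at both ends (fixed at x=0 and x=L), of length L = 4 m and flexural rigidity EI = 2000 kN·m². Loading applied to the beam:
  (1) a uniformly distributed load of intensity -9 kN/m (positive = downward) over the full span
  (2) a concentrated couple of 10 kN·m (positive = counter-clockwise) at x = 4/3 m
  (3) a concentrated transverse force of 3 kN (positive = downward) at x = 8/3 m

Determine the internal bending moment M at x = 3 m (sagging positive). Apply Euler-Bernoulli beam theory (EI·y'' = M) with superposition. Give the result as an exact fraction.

Load 1 — uniform load w=-9 kN/m over full span:
  M_1 = wLx/2 - wL²/12 - wx²/2 = (-9)·4·3/2 - (-9)·4²/12 - (-9)·3²/2 = -3/2 kN·m
Load 2 — applied couple M₀=10 kN·m at a=4/3 m (b=L-a=8/3):
  M_2 = R_Ax - M_A - M₀  [x>a] with R_A=10/3, M_A=0 = (10/3)·3 - 0 - 10 = 0 kN·m
Load 3 — point force P=3 kN at a=8/3 m (b=L-a=4/3):
  M_3 = Pa²(a+3b)(L-x)/L³ - Pa²b/L²  [x>a] = 3·(8/3)²·((8/3)+3·(4/3))·(4-3)/4³ - 3·(8/3)²·(4/3)/4² = 4/9 kN·m
Superposition: M = Σ M_i = -19/18 kN·m ≈ -1.055556 kN·m

M(3) = -19/18 kN·m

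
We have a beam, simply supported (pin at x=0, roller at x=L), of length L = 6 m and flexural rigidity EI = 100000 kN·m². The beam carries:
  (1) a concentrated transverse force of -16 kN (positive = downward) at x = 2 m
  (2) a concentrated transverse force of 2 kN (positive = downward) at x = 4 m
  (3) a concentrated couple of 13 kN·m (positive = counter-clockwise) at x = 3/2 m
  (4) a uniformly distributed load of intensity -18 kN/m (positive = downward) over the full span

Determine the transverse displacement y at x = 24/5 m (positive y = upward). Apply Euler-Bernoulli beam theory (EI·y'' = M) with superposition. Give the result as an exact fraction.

y(24/5) = 1100511/500000000 m

Load 1 — point force P=-16 kN at a=2 m (b=L-a=4):
  y_1 = -Pa(L-x)(2Lx-a²-x²)/(6LEI)  [x>a] = -(-16)·2·(6-(24/5))·(2·6·(24/5)-2²-(24/5)²)/(6·6·100000) = 382/1171875 m
Load 2 — point force P=2 kN at a=4 m (b=L-a=2):
  y_2 = -Pa(L-x)(2Lx-a²-x²)/(6LEI)  [x>a] = -2·4·(6-(24/5))·(2·6·(24/5)-4²-(24/5)²)/(6·6·100000) = -58/1171875 m
Load 3 — applied couple M₀=13 kN·m at a=3/2 m (b=L-a=9/2):
  y_3 = (M₀x³/(6L)-M₀(x-a)²/2+C₁x)/EI  [x>a] with C₁=M₀(3b²-L²)/(6L)=143/16 = (13·(24/5)³/(6·6)-13·((24/5)-(3/2))²/2+(143/16)·(24/5))/100000 = 12051/100000000 m
Load 4 — uniform load w=-18 kN/m over full span:
  y_4 = -wx(L³-2Lx²+x³)/(24EI) = -(-18)·(24/5)·(6³-2·6·(24/5)²+(24/5)³)/(24·100000) = 7047/3906250 m
Superposition: y = Σ y_i = 1100511/500000000 m ≈ 0.002201 m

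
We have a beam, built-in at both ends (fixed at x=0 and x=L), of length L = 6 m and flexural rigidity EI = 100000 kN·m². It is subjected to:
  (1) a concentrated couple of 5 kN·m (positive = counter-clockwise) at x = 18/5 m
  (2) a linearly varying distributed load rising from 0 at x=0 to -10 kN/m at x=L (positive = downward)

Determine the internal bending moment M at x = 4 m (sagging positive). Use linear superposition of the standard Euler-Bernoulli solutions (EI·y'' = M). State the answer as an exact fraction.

M(4) = -361/45 kN·m

Load 1 — applied couple M₀=5 kN·m at a=18/5 m (b=L-a=12/5):
  M_1 = R_Ax - M_A - M₀  [x>a] with R_A=6/5, M_A=8/5 = (6/5)·4 - (8/5) - 5 = -9/5 kN·m
Load 2 — triangular load w₀=-10 kN/m (0→w₀ over full span):
  M_2 = 3w₀Lx/20 - w₀L²/30 - w₀x³/(6L) = 3·(-10)·6·4/20 - (-10)·6²/30 - (-10)·4³/(6·6) = -56/9 kN·m
Superposition: M = Σ M_i = -361/45 kN·m ≈ -8.022222 kN·m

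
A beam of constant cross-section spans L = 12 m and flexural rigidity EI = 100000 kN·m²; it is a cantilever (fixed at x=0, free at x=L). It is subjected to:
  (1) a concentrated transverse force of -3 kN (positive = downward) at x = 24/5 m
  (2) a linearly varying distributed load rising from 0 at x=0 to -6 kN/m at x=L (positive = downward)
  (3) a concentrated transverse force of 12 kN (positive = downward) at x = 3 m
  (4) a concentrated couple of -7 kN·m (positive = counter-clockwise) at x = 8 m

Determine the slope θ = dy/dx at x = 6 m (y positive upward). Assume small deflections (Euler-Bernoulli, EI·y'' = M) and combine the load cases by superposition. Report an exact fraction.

θ(6) = 26139/2500000 rad

Load 1 — point force P=-3 kN at a=24/5 m (b=L-a=36/5):
  θ_1 = -Pa²/(2EI)  [x>a] = -(-3)·(24/5)²/(2·100000) = 27/78125 rad
Load 2 — triangular load w₀=-6 kN/m (0→w₀ over full span):
  θ_2 = (w₀Lx²/4-w₀L²x/3-w₀x⁴/(24L))/EI = ((-6)·12·6²/4-(-6)·12²·6/3-(-6)·6⁴/(24·12))/100000 = 1107/100000 rad
Load 3 — point force P=12 kN at a=3 m (b=L-a=9):
  θ_3 = -Pa²/(2EI)  [x>a] = -12·3²/(2·100000) = -27/50000 rad
Load 4 — applied couple M₀=-7 kN·m at a=8 m (b=L-a=4):
  θ_4 = M₀x/EI  [x≤a] = (-7)·6/100000 = -21/50000 rad
Superposition: θ = Σ θ_i = 26139/2500000 rad ≈ 0.010456 rad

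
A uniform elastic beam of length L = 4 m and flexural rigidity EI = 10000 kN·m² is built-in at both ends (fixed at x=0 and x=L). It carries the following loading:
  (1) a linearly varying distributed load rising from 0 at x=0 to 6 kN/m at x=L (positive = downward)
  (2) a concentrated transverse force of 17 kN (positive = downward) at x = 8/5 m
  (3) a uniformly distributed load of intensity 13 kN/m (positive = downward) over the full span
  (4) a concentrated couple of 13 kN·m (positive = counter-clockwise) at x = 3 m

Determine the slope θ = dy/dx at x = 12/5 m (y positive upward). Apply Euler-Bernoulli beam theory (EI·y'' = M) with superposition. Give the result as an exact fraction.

Load 1 — triangular load w₀=6 kN/m (0→w₀ over full span):
  θ_1 = -w₀(2x(L-x)(L-2x)(x+2L)+x²(L-x)²)/(120LEI) = -6·(2·(12/5)·(4-(12/5))·(4-2·(12/5))·((12/5)+2·4)+(12/5)²·(4-(12/5))²)/(120·4·10000) = 24/390625 rad
Load 2 — point force P=17 kN at a=8/5 m (b=L-a=12/5):
  θ_2 = Pa²(L-x)(2bL-(3b+a)(L-x))/(2L³EI)  [x>a] = 17·(8/5)²·(4-(12/5))·(2·(12/5)·4-(3·(12/5)+(8/5))·(4-(12/5)))/(2·4³·10000) = 544/1953125 rad
Load 3 — uniform load w=13 kN/m over full span:
  θ_3 = -wx(L-x)(L-2x)/(12EI) = -13·(12/5)·(4-(12/5))·(4-2·(12/5))/(12·10000) = 26/78125 rad
Load 4 — applied couple M₀=13 kN·m at a=3 m (b=L-a=1):
  θ_4 = (R_Ax²/2 - M_Ax)/EI  [x≤a] with R_A=117/32, M_A=65/16 = ((117/32)·(12/5)²/2 - (65/16)·(12/5))/10000 = 39/500000 rad
Superposition: θ = Σ θ_i = 46923/62500000 rad ≈ 0.000751 rad

θ(12/5) = 46923/62500000 rad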